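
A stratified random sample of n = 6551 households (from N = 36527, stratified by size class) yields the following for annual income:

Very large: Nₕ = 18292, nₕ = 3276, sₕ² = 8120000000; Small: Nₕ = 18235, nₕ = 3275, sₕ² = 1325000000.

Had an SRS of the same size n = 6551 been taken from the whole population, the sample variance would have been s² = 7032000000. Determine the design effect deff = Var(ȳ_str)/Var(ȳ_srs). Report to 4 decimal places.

Var(ȳ_str) = Σ Wₕ²(1−fₕ)sₕ²/nₕ with Wₕ = Nₕ/36527:
  Very large: (18292/36527)²·(1−3276/18292)·8120000000/3276 = 510269.46
  Small: (18235/36527)²·(1−3275/18235)·1325000000/3275 = 82720.648
  → Var(ȳ_str) = 592990.11.
Var(ȳ_srs) = (1 − 6551/36527)·7032000000/6551 = 880908.78.
deff = 592990.11 / 880908.78 = 0.6732.

0.6732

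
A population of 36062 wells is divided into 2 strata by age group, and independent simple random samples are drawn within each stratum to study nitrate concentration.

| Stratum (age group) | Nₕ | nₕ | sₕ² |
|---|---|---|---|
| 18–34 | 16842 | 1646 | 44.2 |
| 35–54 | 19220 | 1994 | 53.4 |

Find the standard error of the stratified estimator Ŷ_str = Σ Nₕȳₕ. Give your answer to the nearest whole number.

3967

Var(Ŷ_str) = Σₕ Nₕ²(1 − fₕ)sₕ²/nₕ.
18–34: 16842²·(1 − 1646/16842)·44.2/1646 = 6.8725101 × 10^6.
35–54: 19220²·(1 − 1994/19220)·53.4/1994 = 8.8665349 × 10^6.
Sum = 1.5739045 × 10^7.
SE = √(1.5739045 × 10^7) = 3967.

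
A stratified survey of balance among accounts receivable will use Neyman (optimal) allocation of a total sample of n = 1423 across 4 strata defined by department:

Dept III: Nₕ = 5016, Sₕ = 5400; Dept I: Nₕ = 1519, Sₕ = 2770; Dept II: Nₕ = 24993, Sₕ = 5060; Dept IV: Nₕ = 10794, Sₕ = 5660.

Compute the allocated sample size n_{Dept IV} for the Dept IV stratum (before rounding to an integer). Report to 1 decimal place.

Neyman allocation: nₕ = n·NₕSₕ / Σⱼ NⱼSⱼ.
Σ NⱼSⱼ = 5016·5400 + 1519·2770 + 24993·5060 + 10794·5660 = 2.1885265 × 10^8.
n_{Dept IV} = 1423·10794·5660 / (2.1885265 × 10^8) = 397.2.

397.2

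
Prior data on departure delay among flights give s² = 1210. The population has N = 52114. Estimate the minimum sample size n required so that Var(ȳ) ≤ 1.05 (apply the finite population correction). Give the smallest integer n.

Without fpc, n₀ = s²/D = 1210/1.05 = 1152.3810.
With fpc, (1 − n/N)·s²/n ≤ D requires n ≥ n₀/(1 + n₀/N) = 1152.3810/(1 + 1152.3810/52114) = 1127.4500.
Rounding up, n = 1128.

1128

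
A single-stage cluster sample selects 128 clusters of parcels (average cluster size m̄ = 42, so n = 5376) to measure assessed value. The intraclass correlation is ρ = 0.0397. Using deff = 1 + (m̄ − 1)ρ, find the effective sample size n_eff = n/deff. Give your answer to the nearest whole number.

deff = 1 + (42 − 1)·0.0397 = 1 + 1.6277 = 2.6277.
n_eff = 5376 / 2.6277 = 2046.

2046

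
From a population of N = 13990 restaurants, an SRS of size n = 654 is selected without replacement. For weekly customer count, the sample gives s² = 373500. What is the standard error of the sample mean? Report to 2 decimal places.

Under SRS without replacement, Var(ȳ) = (1 − f)·s²/n with f = n/N = 654/13990 = 0.04674768.
Var(ȳ) = (1 − 0.04674768)·373500/654 = 0.95325232·571.10092 = 544.40328.
SE(ȳ) = √(544.40328) = 23.33.

23.33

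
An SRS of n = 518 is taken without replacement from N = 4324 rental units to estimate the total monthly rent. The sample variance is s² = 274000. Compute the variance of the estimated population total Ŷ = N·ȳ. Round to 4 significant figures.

8.705 × 10^9

Var(Ŷ) = N²·Var(ȳ) = N²·(1 − n/N)·s²/n.
f = 518/4324 = 0.11979648; Var(ȳ) = 0.88020352·274000/518 = 465.59028.
Var(Ŷ) = 4324² · 465.59028 = 8.7051303 × 10^9.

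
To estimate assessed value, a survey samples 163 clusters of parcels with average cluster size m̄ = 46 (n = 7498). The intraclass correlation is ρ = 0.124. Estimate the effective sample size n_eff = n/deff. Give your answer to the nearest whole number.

1140

deff = 1 + (46 − 1)·0.124 = 1 + 5.58 = 6.58.
n_eff = 7498 / 6.58 = 1140.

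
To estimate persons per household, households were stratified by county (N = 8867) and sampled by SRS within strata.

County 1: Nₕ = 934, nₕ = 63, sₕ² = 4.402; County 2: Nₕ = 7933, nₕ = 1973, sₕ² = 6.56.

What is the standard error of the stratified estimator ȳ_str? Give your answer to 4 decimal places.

Var(ȳ_str) = Σₕ Wₕ²(1 − fₕ)sₕ²/nₕ with Wₕ = Nₕ/N, N = 8867.
County 1: Wₕ = 0.10533439; term = 0.10533439²·(1 − 0.06745182)·4.402/63 = 7.2297138 × 10^-4.
County 2: Wₕ = 0.89466561; term = 0.89466561²·(1 − 0.24870793)·6.56/1973 = 0.0019994339.
Sum = 0.0027224053.
SE = √(0.0027224053) = 0.0522.

0.0522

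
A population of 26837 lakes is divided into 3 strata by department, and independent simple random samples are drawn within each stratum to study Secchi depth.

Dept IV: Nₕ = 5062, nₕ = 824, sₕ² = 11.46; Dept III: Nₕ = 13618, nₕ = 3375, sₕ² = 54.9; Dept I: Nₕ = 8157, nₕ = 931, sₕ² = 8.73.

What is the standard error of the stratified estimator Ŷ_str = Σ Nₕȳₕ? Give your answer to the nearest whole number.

1766

Var(Ŷ_str) = Σₕ Nₕ²(1 − fₕ)sₕ²/nₕ.
Dept IV: 5062²·(1 − 824/5062)·11.46/824 = 298359.93.
Dept III: 13618²·(1 − 3375/13618)·54.9/3375 = 2.2690239 × 10^6.
Dept I: 8157²·(1 − 931/8157)·8.73/931 = 552704.48.
Sum = 3.1200883 × 10^6.
SE = √(3.1200883 × 10^6) = 1766.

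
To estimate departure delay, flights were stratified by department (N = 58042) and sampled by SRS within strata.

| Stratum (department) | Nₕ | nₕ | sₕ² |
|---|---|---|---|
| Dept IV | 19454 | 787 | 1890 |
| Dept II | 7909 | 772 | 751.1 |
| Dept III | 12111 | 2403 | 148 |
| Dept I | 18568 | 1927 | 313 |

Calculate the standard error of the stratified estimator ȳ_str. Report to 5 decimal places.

0.54058

Var(ȳ_str) = Σₕ Wₕ²(1 − fₕ)sₕ²/nₕ with Wₕ = Nₕ/N, N = 58042.
Dept IV: Wₕ = 0.33517108; term = 0.33517108²·(1 − 0.04045441)·1890/787 = 0.25887241.
Dept II: Wₕ = 0.13626340; term = 0.13626340²·(1 − 0.09761032)·751.1/772 = 0.016301704.
Dept III: Wₕ = 0.20865925; term = 0.20865925²·(1 − 0.19841466)·148/2403 = 0.0021494779.
Dept I: Wₕ = 0.31990627; term = 0.31990627²·(1 − 0.10378070)·313/1927 = 0.01489781.
Sum = 0.2922214.
SE = √(0.2922214) = 0.54058.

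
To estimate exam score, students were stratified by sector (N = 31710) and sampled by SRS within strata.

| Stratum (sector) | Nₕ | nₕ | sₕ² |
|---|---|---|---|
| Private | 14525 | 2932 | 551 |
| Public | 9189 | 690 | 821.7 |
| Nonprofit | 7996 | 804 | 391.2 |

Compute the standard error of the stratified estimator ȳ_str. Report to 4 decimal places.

Var(ȳ_str) = Σₕ Wₕ²(1 − fₕ)sₕ²/nₕ with Wₕ = Nₕ/N, N = 31710.
Private: Wₕ = 0.45805740; term = 0.45805740²·(1 − 0.20185886)·551/2932 = 0.031470752.
Public: Wₕ = 0.28978240; term = 0.28978240²·(1 − 0.07508978)·821.7/690 = 0.092492771.
Nonprofit: Wₕ = 0.25216020; term = 0.25216020²·(1 − 0.10055028)·391.2/804 = 0.027827409.
Sum = 0.15179093.
SE = √(0.15179093) = 0.3896.

0.3896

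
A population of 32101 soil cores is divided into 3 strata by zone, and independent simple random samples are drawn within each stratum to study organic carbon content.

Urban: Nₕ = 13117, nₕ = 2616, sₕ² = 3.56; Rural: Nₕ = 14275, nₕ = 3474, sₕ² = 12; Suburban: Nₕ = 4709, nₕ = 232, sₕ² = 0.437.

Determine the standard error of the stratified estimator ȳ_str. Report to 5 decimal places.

Var(ȳ_str) = Σₕ Wₕ²(1 − fₕ)sₕ²/nₕ with Wₕ = Nₕ/N, N = 32101.
Urban: Wₕ = 0.40861655; term = 0.40861655²·(1 − 0.19943585)·3.56/2616 = 1.8190319 × 10^-4.
Rural: Wₕ = 0.44469020; term = 0.44469020²·(1 − 0.24336252)·12/3474 = 5.1683795 × 10^-4.
Suburban: Wₕ = 0.14669325; term = 0.14669325²·(1 − 0.04926736)·0.437/232 = 3.8536486 × 10^-5.
Sum = 7.3727763 × 10^-4.
SE = √(7.3727763 × 10^-4) = 0.02715.

0.02715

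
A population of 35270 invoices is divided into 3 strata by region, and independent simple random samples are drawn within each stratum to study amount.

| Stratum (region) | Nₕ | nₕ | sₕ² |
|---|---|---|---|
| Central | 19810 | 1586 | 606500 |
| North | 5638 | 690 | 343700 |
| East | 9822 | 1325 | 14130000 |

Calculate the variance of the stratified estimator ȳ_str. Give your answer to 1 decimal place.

Var(ȳ_str) = Σₕ Wₕ²(1 − fₕ)sₕ²/nₕ with Wₕ = Nₕ/N, N = 35270.
Central: Wₕ = 0.56166714; term = 0.56166714²·(1 − 0.08006058)·606500/1586 = 110.98004.
North: Wₕ = 0.15985257; term = 0.15985257²·(1 − 0.12238382)·343700/690 = 11.170543.
East: Wₕ = 0.27848029; term = 0.27848029²·(1 − 0.13490124)·14130000/1325 = 715.45268.
Sum = 837.60326.

837.6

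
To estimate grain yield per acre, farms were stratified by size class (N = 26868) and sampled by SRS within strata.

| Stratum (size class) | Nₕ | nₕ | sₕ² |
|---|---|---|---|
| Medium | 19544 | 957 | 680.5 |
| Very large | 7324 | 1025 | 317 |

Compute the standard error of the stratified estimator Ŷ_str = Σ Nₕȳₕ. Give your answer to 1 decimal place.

16509.9

Var(Ŷ_str) = Σₕ Nₕ²(1 − fₕ)sₕ²/nₕ.
Medium: 19544²·(1 − 957/19544)·680.5/957 = 2.5830865 × 10^8.
Very large: 7324²·(1 − 1025/7324)·317/1025 = 1.4267745 × 10^7.
Sum = 2.725764 × 10^8.
SE = √(2.725764 × 10^8) = 16509.9.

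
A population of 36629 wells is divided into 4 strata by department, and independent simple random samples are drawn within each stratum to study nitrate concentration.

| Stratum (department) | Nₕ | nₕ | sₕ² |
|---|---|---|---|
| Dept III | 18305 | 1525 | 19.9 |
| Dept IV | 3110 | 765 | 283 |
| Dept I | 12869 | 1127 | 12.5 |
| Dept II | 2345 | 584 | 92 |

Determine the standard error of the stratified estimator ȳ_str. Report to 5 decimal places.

0.08205

Var(ȳ_str) = Σₕ Wₕ²(1 − fₕ)sₕ²/nₕ with Wₕ = Nₕ/N, N = 36629.
Dept III: Wₕ = 0.49974064; term = 0.49974064²·(1 − 0.08331057)·19.9/1525 = 0.0029874098.
Dept IV: Wₕ = 0.08490540; term = 0.08490540²·(1 − 0.24598071)·283/765 = 0.0020108428.
Dept I: Wₕ = 0.35133364; term = 0.35133364²·(1 − 0.08757479)·12.5/1127 = 0.0012491737.
Dept II: Wₕ = 0.06402031; term = 0.06402031²·(1 − 0.24904051)·92/584 = 4.8487195 × 10^-4.
Sum = 0.0067322983.
SE = √(0.0067322983) = 0.08205.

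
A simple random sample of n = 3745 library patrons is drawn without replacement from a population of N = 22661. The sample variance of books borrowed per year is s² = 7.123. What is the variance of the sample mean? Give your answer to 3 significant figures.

0.00159

Under SRS without replacement, Var(ȳ) = (1 − f)·s²/n with f = n/N = 3745/22661 = 0.16526190.
Var(ȳ) = (1 − 0.16526190)·7.123/3745 = 0.83473810·0.0019020027 = 0.0015876741.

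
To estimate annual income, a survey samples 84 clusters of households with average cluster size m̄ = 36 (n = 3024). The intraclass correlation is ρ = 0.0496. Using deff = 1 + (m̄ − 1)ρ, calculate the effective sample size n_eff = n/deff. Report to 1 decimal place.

deff = 1 + (36 − 1)·0.0496 = 1 + 1.736 = 2.736.
n_eff = 3024 / 2.736 = 1105.3.

1105.3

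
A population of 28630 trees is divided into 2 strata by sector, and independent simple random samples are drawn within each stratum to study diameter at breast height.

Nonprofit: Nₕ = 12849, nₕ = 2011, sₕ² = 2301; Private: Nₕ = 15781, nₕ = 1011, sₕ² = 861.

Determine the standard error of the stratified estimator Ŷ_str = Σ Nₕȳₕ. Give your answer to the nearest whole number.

Var(Ŷ_str) = Σₕ Nₕ²(1 − fₕ)sₕ²/nₕ.
Nonprofit: 12849²·(1 − 2011/12849)·2301/2011 = 1.5933934 × 10^8.
Private: 15781²·(1 − 1011/15781)·861/1011 = 1.9850297 × 10^8.
Sum = 3.5784231 × 10^8.
SE = √(3.5784231 × 10^8) = 18917.

18917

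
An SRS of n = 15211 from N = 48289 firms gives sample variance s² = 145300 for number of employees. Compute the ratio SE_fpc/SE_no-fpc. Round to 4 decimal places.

0.8276

f = n/N = 15211/48289 = 0.31499928.
SE_no-fpc = √(s²/n) = 3.0906792; SE_fpc = √((1−f)s²/n) = 2.5579935.
Ratio = √(1−f) = 0.82764771.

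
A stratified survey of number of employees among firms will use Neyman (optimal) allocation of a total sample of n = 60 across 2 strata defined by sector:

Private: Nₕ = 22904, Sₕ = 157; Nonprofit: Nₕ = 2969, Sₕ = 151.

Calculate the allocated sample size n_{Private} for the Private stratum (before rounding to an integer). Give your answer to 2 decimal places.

Neyman allocation: nₕ = n·NₕSₕ / Σⱼ NⱼSⱼ.
Σ NⱼSⱼ = 22904·157 + 2969·151 = 4.044247 × 10^6.
n_{Private} = 60·22904·157 / (4.044247 × 10^6) = 53.35.

53.35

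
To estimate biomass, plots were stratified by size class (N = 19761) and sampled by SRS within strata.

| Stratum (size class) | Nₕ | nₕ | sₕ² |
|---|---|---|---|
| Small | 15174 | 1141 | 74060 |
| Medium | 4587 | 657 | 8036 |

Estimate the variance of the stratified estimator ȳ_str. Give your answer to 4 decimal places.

Var(ȳ_str) = Σₕ Wₕ²(1 − fₕ)sₕ²/nₕ with Wₕ = Nₕ/N, N = 19761.
Small: Wₕ = 0.76787612; term = 0.76787612²·(1 − 0.07519441)·74060/1141 = 35.394097.
Medium: Wₕ = 0.23212388; term = 0.23212388²·(1 − 0.14323087)·8036/657 = 0.56464828.
Sum = 35.958745.

35.9587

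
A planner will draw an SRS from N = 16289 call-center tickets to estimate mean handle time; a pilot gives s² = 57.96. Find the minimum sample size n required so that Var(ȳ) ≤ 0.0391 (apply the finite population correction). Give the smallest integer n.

Without fpc, n₀ = s²/D = 57.96/0.0391 = 1482.3529.
With fpc, (1 − n/N)·s²/n ≤ D requires n ≥ n₀/(1 + n₀/N) = 1482.3529/(1 + 1482.3529/16289) = 1358.7061.
Rounding up, n = 1359.

1359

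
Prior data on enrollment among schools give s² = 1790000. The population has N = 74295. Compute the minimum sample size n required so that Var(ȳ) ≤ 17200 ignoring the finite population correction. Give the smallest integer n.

105

Without fpc, n₀ = s²/D = 1790000/17200 = 104.0698.
Rounding up, n = 105.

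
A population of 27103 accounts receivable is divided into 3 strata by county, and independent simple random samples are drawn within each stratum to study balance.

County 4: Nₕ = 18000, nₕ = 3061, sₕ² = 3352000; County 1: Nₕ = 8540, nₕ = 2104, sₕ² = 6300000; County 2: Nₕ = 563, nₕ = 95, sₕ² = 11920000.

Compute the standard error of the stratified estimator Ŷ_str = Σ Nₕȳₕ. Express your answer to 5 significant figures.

701500

Var(Ŷ_str) = Σₕ Nₕ²(1 − fₕ)sₕ²/nₕ.
County 4: 18000²·(1 − 3061/18000)·3352000/3061 = 2.944657 × 10^11.
County 1: 8540²·(1 − 2104/8540)·6300000/2104 = 1.6457684 × 10^11.
County 2: 563²·(1 − 95/563)·11920000/95 = 3.3060308 × 10^10.
Sum = 4.9210285 × 10^11.
SE = √(4.9210285 × 10^11) = 701500.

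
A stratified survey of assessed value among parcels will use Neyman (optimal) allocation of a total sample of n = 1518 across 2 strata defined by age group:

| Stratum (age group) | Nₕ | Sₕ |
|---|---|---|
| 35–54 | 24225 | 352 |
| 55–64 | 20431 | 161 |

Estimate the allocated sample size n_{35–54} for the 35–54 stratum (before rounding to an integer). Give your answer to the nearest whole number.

Neyman allocation: nₕ = n·NₕSₕ / Σⱼ NⱼSⱼ.
Σ NⱼSⱼ = 24225·352 + 20431·161 = 1.1816591 × 10^7.
n_{35–54} = 1518·24225·352 / (1.1816591 × 10^7) = 1095.

1095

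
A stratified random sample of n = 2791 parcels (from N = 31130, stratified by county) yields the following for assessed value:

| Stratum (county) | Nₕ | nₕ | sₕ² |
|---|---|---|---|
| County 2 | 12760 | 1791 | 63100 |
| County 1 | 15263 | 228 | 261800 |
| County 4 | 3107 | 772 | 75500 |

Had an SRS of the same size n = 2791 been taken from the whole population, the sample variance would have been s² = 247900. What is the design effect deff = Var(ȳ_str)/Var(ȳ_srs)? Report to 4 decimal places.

3.4348

Var(ȳ_str) = Σ Wₕ²(1−fₕ)sₕ²/nₕ with Wₕ = Nₕ/31130:
  County 2: (12760/31130)²·(1−1791/12760)·63100/1791 = 5.0885406
  County 1: (15263/31130)²·(1−228/15263)·261800/228 = 271.90669
  County 4: (3107/31130)²·(1−772/3107)·75500/772 = 0.73214913
  → Var(ȳ_str) = 277.72738.
Var(ȳ_srs) = (1 − 2791/31130)·247900/2791 = 80.857832.
deff = 277.72738 / 80.857832 = 3.4348.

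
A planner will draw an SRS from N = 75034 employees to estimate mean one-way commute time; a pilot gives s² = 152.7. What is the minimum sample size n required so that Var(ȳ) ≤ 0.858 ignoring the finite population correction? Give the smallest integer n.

Without fpc, n₀ = s²/D = 152.7/0.858 = 177.9720.
Rounding up, n = 178.

178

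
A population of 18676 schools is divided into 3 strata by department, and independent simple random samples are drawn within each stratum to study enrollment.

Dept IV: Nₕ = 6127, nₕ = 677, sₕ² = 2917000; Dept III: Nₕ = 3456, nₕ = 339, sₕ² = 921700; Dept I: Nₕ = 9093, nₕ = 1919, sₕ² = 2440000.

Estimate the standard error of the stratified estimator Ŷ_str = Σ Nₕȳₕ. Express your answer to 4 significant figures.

506100

Var(Ŷ_str) = Σₕ Nₕ²(1 − fₕ)sₕ²/nₕ.
Dept IV: 6127²·(1 − 677/6127)·2917000/677 = 1.4387725 × 10^11.
Dept III: 3456²·(1 − 339/3456)·921700/339 = 2.9288722 × 10^10.
Dept I: 9093²·(1 − 1919/9093)·2440000/1919 = 8.2943702 × 10^10.
Sum = 2.5610967 × 10^11.
SE = √(2.5610967 × 10^11) = 506100.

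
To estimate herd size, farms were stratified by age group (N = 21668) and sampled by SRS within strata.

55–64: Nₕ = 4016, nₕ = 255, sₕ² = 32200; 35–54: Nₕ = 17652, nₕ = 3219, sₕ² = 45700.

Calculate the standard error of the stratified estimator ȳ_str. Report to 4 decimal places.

3.4302

Var(ȳ_str) = Σₕ Wₕ²(1 − fₕ)sₕ²/nₕ with Wₕ = Nₕ/N, N = 21668.
55–64: Wₕ = 0.18534244; term = 0.18534244²·(1 − 0.06349602)·32200/255 = 4.0623288.
35–54: Wₕ = 0.81465756; term = 0.81465756²·(1 − 0.18235894)·45700/3219 = 7.703855.
Sum = 11.766184.
SE = √(11.766184) = 3.4302.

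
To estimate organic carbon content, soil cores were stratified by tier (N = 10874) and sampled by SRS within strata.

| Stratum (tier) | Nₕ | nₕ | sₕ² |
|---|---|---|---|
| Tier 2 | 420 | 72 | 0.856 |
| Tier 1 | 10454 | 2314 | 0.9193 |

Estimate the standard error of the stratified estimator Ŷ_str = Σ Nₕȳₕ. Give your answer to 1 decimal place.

Var(Ŷ_str) = Σₕ Nₕ²(1 − fₕ)sₕ²/nₕ.
Tier 2: 420²·(1 − 72/420)·0.856/72 = 1737.68.
Tier 1: 10454²·(1 − 2314/10454)·0.9193/2314 = 33806.546.
Sum = 35544.226.
SE = √(35544.226) = 188.5.

188.5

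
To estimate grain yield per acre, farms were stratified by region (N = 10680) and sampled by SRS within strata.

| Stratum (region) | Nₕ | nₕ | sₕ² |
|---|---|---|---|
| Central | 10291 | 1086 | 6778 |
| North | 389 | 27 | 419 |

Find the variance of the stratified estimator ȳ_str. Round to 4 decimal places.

Var(ȳ_str) = Σₕ Wₕ²(1 − fₕ)sₕ²/nₕ with Wₕ = Nₕ/N, N = 10680.
Central: Wₕ = 0.96357678; term = 0.96357678²·(1 − 0.10552910)·6778/1086 = 5.1833508.
North: Wₕ = 0.03642322; term = 0.03642322²·(1 − 0.06940874)·419/27 = 0.019158695.
Sum = 5.2025095.

5.2025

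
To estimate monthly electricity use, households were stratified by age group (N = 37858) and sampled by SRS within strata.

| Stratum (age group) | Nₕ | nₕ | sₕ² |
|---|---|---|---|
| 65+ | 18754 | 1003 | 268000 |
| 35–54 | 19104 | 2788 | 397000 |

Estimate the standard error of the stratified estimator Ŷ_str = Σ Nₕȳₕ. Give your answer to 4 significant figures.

365200

Var(Ŷ_str) = Σₕ Nₕ²(1 − fₕ)sₕ²/nₕ.
65+: 18754²·(1 − 1003/18754)·268000/1003 = 8.8950951 × 10^10.
35–54: 19104²·(1 − 2788/19104)·397000/2788 = 4.4384951 × 10^10.
Sum = 1.333359 × 10^11.
SE = √(1.333359 × 10^11) = 365200.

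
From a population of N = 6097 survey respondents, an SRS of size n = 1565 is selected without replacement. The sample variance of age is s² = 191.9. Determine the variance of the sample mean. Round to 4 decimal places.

Under SRS without replacement, Var(ȳ) = (1 − f)·s²/n with f = n/N = 1565/6097 = 0.25668361.
Var(ȳ) = (1 − 0.25668361)·191.9/1565 = 0.74331639·0.12261981 = 0.091145313.

0.0911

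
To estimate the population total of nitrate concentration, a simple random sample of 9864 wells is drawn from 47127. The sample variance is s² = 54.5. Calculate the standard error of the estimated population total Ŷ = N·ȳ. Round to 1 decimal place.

3114.9

Var(Ŷ) = N²·Var(ȳ) = N²·(1 − n/N)·s²/n.
f = 9864/47127 = 0.20930677; Var(ȳ) = 0.79069323·54.5/9864 = 0.0043686923.
Var(Ŷ) = 47127² · 0.0043686923 = 9.7026652 × 10^6.
SE(Ŷ) = √(9.7026652 × 10^6) = 3114.9.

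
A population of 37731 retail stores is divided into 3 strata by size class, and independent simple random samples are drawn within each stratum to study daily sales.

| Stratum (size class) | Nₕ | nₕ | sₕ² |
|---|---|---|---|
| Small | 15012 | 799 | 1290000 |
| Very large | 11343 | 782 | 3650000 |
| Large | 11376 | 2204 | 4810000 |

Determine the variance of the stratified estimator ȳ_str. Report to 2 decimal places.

Var(ȳ_str) = Σₕ Wₕ²(1 − fₕ)sₕ²/nₕ with Wₕ = Nₕ/N, N = 37731.
Small: Wₕ = 0.39786913; term = 0.39786913²·(1 − 0.05322409)·1290000/799 = 241.97506.
Very large: Wₕ = 0.30062813; term = 0.30062813²·(1 − 0.06894120)·3650000/782 = 392.75566.
Large: Wₕ = 0.30150274; term = 0.30150274²·(1 − 0.19374121)·4810000/2204 = 159.9523.
Sum = 794.68302.

794.68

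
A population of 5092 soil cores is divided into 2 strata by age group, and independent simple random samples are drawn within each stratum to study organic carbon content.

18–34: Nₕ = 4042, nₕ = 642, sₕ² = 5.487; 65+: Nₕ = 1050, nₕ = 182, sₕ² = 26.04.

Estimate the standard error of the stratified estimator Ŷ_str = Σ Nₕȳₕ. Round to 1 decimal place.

497.9

Var(Ŷ_str) = Σₕ Nₕ²(1 − fₕ)sₕ²/nₕ.
18–34: 4042²·(1 − 642/4042)·5.487/642 = 117455.99.
65+: 1050²·(1 − 182/1050)·26.04/182 = 130400.31.
Sum = 247856.3.
SE = √(247856.3) = 497.9.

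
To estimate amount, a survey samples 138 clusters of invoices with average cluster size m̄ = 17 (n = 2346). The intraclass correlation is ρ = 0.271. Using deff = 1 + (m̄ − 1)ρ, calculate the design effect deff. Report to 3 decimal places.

deff = 1 + (17 − 1)·0.271 = 1 + 4.336 = 5.336.

5.336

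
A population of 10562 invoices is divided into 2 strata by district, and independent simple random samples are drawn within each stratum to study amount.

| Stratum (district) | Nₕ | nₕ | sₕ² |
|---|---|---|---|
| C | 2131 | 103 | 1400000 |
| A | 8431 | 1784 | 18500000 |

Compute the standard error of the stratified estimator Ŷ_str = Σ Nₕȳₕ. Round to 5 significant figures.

799930

Var(Ŷ_str) = Σₕ Nₕ²(1 − fₕ)sₕ²/nₕ.
C: 2131²·(1 − 103/2131)·1400000/103 = 5.8741118 × 10^10.
A: 8431²·(1 − 1784/8431)·18500000/1784 = 5.8114117 × 10^11.
Sum = 6.3988229 × 10^11.
SE = √(6.3988229 × 10^11) = 799930.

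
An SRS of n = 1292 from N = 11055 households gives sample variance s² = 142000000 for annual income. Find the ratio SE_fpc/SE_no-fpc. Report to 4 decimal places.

0.9397

f = n/N = 1292/11055 = 0.11687019.
SE_no-fpc = √(s²/n) = 331.52243; SE_fpc = √((1−f)s²/n) = 311.54816.
Ratio = √(1−f) = 0.93974986.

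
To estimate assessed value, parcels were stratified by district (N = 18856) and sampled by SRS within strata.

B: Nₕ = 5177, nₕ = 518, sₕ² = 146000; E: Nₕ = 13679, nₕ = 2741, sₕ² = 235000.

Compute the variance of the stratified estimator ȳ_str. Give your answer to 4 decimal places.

55.1991

Var(ȳ_str) = Σₕ Wₕ²(1 − fₕ)sₕ²/nₕ with Wₕ = Nₕ/N, N = 18856.
B: Wₕ = 0.27455452; term = 0.27455452²·(1 − 0.10005795)·146000/518 = 19.120306.
E: Wₕ = 0.72544548; term = 0.72544548²·(1 − 0.20038014)·235000/2741 = 36.078789.
Sum = 55.199095.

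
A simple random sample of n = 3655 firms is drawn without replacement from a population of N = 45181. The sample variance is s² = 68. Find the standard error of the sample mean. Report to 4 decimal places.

Under SRS without replacement, Var(ȳ) = (1 − f)·s²/n with f = n/N = 3655/45181 = 0.08089684.
Var(ȳ) = (1 − 0.08089684)·68/3655 = 0.91910316·0.018604651 = 0.017099594.
SE(ȳ) = √(0.017099594) = 0.1308.

0.1308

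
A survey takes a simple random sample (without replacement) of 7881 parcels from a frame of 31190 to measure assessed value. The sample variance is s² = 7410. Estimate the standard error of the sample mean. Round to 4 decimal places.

Under SRS without replacement, Var(ȳ) = (1 − f)·s²/n with f = n/N = 7881/31190 = 0.25267714.
Var(ȳ) = (1 − 0.25267714)·7410/7881 = 0.74732286·0.94023601 = 0.70265986.
SE(ȳ) = √(0.70265986) = 0.8382.

0.8382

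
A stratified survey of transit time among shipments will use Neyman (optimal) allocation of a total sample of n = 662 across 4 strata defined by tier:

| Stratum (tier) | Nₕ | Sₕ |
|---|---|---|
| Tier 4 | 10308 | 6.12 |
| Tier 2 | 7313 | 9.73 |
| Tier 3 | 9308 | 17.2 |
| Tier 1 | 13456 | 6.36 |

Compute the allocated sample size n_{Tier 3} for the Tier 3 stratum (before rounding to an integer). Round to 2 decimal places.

278.97

Neyman allocation: nₕ = n·NₕSₕ / Σⱼ NⱼSⱼ.
Σ NⱼSⱼ = 10308·6.12 + 7313·9.73 + 9308·17.2 + 13456·6.36 = 379918.21.
n_{Tier 3} = 662·9308·17.2 / 379918.21 = 278.97.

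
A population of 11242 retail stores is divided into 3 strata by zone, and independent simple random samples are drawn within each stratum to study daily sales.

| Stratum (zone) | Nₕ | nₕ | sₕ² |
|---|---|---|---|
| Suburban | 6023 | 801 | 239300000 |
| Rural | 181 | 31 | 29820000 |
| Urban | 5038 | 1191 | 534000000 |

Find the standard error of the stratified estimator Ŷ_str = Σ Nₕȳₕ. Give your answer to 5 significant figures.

4.2559 × 10^6

Var(Ŷ_str) = Σₕ Nₕ²(1 − fₕ)sₕ²/nₕ.
Suburban: 6023²·(1 − 801/6023)·239300000/801 = 9.3963658 × 10^12.
Rural: 181²·(1 − 31/181)·29820000/31 = 2.6116548 × 10^10.
Urban: 5038²·(1 − 1191/5038)·534000000/1191 = 8.6898013 × 10^12.
Sum = 1.8112284 × 10^13.
SE = √(1.8112284 × 10^13) = 4.2559 × 10^6.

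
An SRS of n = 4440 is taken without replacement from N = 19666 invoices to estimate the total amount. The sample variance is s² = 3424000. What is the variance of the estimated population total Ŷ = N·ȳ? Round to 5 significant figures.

2.3092 × 10^11

Var(Ŷ) = N²·Var(ȳ) = N²·(1 − n/N)·s²/n.
f = 4440/19666 = 0.22577037; Var(ȳ) = 0.77422963·3424000/4440 = 597.06357.
Var(Ŷ) = 19666² · 597.06357 = 2.3091526 × 10^11.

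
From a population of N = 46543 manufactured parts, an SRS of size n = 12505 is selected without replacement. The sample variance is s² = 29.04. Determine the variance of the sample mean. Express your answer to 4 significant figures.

Under SRS without replacement, Var(ȳ) = (1 − f)·s²/n with f = n/N = 12505/46543 = 0.26867628.
Var(ȳ) = (1 − 0.26867628)·29.04/12505 = 0.73132372·0.0023222711 = 0.0016983319.

0.001698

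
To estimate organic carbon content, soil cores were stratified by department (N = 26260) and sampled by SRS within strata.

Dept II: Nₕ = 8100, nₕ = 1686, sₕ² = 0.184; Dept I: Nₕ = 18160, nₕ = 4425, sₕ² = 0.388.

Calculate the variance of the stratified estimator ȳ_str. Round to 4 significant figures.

3.994 × 10^-5

Var(ȳ_str) = Σₕ Wₕ²(1 − fₕ)sₕ²/nₕ with Wₕ = Nₕ/N, N = 26260.
Dept II: Wₕ = 0.30845392; term = 0.30845392²·(1 − 0.20814815)·0.184/1686 = 8.2221384 × 10^-6.
Dept I: Wₕ = 0.69154608; term = 0.69154608²·(1 − 0.24366740)·0.388/4425 = 3.1715643 × 10^-5.
Sum = 3.9937781 × 10^-5.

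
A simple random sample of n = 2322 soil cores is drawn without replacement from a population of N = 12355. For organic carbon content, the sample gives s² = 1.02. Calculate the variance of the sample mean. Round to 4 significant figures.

Under SRS without replacement, Var(ȳ) = (1 − f)·s²/n with f = n/N = 2322/12355 = 0.18794011.
Var(ȳ) = (1 − 0.18794011)·1.02/2322 = 0.81205989·4.3927649 × 10^-4 = 3.5671882 × 10^-4.

3.567 × 10^-4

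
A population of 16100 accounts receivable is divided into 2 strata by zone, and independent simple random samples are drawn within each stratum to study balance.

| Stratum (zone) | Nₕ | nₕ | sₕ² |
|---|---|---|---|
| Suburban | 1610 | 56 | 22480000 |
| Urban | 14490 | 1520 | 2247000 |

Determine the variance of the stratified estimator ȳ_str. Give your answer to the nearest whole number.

Var(ȳ_str) = Σₕ Wₕ²(1 − fₕ)sₕ²/nₕ with Wₕ = Nₕ/N, N = 16100.
Suburban: Wₕ = 0.10000000; term = 0.10000000²·(1 − 0.03478261)·22480000/56 = 3874.6584.
Urban: Wₕ = 0.90000000; term = 0.90000000²·(1 − 0.10489993)·2247000/1520 = 1071.8058.
Sum = 4946.4642.

4946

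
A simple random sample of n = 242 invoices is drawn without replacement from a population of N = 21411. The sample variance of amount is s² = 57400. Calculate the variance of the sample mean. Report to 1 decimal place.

Under SRS without replacement, Var(ȳ) = (1 − f)·s²/n with f = n/N = 242/21411 = 0.01130260.
Var(ȳ) = (1 − 0.01130260)·57400/242 = 0.98869740·237.19008 = 234.50922.

234.5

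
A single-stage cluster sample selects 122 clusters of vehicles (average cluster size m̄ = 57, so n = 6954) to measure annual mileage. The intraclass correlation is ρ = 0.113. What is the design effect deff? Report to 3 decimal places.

deff = 1 + (57 − 1)·0.113 = 1 + 6.328 = 7.328.

7.328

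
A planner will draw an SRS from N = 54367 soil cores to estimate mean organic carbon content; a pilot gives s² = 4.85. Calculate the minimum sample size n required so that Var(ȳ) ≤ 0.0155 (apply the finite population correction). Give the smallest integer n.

312

Without fpc, n₀ = s²/D = 4.85/0.0155 = 312.9032.
With fpc, (1 − n/N)·s²/n ≤ D requires n ≥ n₀/(1 + n₀/N) = 312.9032/(1 + 312.9032/54367) = 311.1126.
Rounding up, n = 312.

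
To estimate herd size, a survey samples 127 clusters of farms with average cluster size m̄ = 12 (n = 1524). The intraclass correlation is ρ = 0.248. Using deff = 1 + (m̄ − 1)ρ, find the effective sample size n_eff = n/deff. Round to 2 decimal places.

408.80

deff = 1 + (12 − 1)·0.248 = 1 + 2.728 = 3.728.
n_eff = 1524 / 3.728 = 408.80.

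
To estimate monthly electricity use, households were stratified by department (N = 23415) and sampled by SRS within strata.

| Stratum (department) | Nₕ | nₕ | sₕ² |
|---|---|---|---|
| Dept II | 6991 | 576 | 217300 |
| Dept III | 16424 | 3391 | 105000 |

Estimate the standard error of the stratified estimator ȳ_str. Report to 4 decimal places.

6.5535

Var(ȳ_str) = Σₕ Wₕ²(1 − fₕ)sₕ²/nₕ with Wₕ = Nₕ/N, N = 23415.
Dept II: Wₕ = 0.29856929; term = 0.29856929²·(1 − 0.08239165)·217300/576 = 30.859216.
Dept III: Wₕ = 0.70143071; term = 0.70143071²·(1 − 0.20646615)·105000/3391 = 12.089171.
Sum = 42.948387.
SE = √(42.948387) = 6.5535.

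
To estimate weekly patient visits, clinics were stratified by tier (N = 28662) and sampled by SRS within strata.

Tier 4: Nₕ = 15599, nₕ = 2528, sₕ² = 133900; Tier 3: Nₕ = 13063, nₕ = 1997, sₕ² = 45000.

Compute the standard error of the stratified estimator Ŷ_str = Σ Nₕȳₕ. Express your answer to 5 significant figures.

118560

Var(Ŷ_str) = Σₕ Nₕ²(1 − fₕ)sₕ²/nₕ.
Tier 4: 15599²·(1 − 2528/15599)·133900/2528 = 1.0799635 × 10^10.
Tier 3: 13063²·(1 − 1997/13063)·45000/1997 = 3.2573771 × 10^9.
Sum = 1.4057012 × 10^10.
SE = √(1.4057012 × 10^10) = 118560.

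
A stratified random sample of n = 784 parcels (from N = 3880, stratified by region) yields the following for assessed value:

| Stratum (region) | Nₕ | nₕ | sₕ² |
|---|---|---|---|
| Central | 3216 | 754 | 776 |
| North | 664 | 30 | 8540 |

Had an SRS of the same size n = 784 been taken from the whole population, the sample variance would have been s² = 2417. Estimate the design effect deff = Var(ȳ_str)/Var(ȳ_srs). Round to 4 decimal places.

Var(ȳ_str) = Σ Wₕ²(1−fₕ)sₕ²/nₕ with Wₕ = Nₕ/3880:
  Central: (3216/3880)²·(1−754/3216)·776/754 = 0.54129126
  North: (664/3880)²·(1−30/664)·8540/30 = 7.9603196
  → Var(ȳ_str) = 8.5016109.
Var(ȳ_srs) = (1 − 784/3880)·2417/784 = 2.45997.
deff = 8.5016109 / 2.45997 = 3.4560.

3.4560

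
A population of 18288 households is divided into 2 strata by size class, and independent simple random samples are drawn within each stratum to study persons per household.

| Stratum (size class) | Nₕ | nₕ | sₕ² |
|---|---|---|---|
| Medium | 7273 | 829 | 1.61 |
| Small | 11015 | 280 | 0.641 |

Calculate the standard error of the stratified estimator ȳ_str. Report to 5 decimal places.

0.03289

Var(ȳ_str) = Σₕ Wₕ²(1 − fₕ)sₕ²/nₕ with Wₕ = Nₕ/N, N = 18288.
Medium: Wₕ = 0.39769248; term = 0.39769248²·(1 − 0.11398323)·1.61/829 = 2.7214981 × 10^-4.
Small: Wₕ = 0.60230752; term = 0.60230752²·(1 − 0.02541988)·0.641/280 = 8.0938308 × 10^-4.
Sum = 0.0010815329.
SE = √(0.0010815329) = 0.03289.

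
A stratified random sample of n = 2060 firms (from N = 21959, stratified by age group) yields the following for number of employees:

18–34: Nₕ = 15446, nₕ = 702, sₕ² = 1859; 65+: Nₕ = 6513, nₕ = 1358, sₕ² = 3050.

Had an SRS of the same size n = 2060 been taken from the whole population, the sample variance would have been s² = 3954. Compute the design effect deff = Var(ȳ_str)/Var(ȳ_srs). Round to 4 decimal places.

Var(ȳ_str) = Σ Wₕ²(1−fₕ)sₕ²/nₕ with Wₕ = Nₕ/21959:
  18–34: (15446/21959)²·(1−702/15446)·1859/702 = 1.2506866
  65+: (6513/21959)²·(1−1358/6513)·3050/1358 = 0.15638126
  → Var(ȳ_str) = 1.4070679.
Var(ȳ_srs) = (1 − 2060/21959)·3954/2060 = 1.7393546.
deff = 1.4070679 / 1.7393546 = 0.8090.

0.8090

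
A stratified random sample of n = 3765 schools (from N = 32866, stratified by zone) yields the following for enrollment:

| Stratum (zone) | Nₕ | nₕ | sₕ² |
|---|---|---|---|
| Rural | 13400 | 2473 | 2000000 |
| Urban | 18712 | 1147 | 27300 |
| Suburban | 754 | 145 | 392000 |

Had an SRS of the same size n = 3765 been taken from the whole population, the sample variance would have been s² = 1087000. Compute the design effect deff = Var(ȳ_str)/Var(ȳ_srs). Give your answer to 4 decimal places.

0.4617

Var(ȳ_str) = Σ Wₕ²(1−fₕ)sₕ²/nₕ with Wₕ = Nₕ/32866:
  Rural: (13400/32866)²·(1−2473/13400)·2000000/2473 = 109.6271
  Urban: (18712/32866)²·(1−1147/18712)·27300/1147 = 7.2422563
  Suburban: (754/32866)²·(1−145/754)·392000/145 = 1.149246
  → Var(ȳ_str) = 118.0186.
Var(ȳ_srs) = (1 − 3765/32866)·1087000/3765 = 255.63813.
deff = 118.0186 / 255.63813 = 0.4617.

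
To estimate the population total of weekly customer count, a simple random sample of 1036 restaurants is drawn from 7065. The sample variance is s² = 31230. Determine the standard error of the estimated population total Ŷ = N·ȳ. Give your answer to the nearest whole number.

Var(Ŷ) = N²·Var(ȳ) = N²·(1 − n/N)·s²/n.
f = 1036/7065 = 0.14663836; Var(ȳ) = 0.85336164·31230/1036 = 25.724405.
Var(Ŷ) = 7065² · 25.724405 = 1.2840137 × 10^9.
SE(Ŷ) = √(1.2840137 × 10^9) = 35833.

35833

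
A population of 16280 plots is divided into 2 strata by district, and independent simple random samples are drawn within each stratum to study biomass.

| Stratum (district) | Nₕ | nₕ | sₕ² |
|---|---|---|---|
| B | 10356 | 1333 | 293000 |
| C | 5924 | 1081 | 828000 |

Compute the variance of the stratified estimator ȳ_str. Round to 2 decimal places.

160.41

Var(ȳ_str) = Σₕ Wₕ²(1 − fₕ)sₕ²/nₕ with Wₕ = Nₕ/N, N = 16280.
B: Wₕ = 0.63611794; term = 0.63611794²·(1 − 0.12871765)·293000/1333 = 77.494641.
C: Wₕ = 0.36388206; term = 0.36388206²·(1 − 0.18247806)·828000/1081 = 82.913521.
Sum = 160.40816.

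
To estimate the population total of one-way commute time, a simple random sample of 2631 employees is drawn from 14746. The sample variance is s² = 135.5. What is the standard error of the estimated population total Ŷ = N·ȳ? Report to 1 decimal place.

Var(Ŷ) = N²·Var(ȳ) = N²·(1 − n/N)·s²/n.
f = 2631/14746 = 0.17842127; Var(ȳ) = 0.82157873·135.5/2631 = 0.042312398.
Var(Ŷ) = 14746² · 0.042312398 = 9.2005989 × 10^6.
SE(Ŷ) = √(9.2005989 × 10^6) = 3033.2.

3033.2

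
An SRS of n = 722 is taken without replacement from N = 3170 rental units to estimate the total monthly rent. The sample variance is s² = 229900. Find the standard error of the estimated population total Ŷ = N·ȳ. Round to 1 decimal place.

49709.1

Var(Ŷ) = N²·Var(ȳ) = N²·(1 − n/N)·s²/n.
f = 722/3170 = 0.22776025; Var(ȳ) = 0.77223975·229900/722 = 245.89739.
Var(Ŷ) = 3170² · 245.89739 = 2.4709983 × 10^9.
SE(Ŷ) = √(2.4709983 × 10^9) = 49709.1.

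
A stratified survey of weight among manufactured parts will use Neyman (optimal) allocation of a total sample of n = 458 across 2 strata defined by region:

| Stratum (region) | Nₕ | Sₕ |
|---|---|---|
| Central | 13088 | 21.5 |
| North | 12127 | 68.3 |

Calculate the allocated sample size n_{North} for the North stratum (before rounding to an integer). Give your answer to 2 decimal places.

341.86

Neyman allocation: nₕ = n·NₕSₕ / Σⱼ NⱼSⱼ.
Σ NⱼSⱼ = 13088·21.5 + 12127·68.3 = 1.1096661 × 10^6.
n_{North} = 458·12127·68.3 / (1.1096661 × 10^6) = 341.86.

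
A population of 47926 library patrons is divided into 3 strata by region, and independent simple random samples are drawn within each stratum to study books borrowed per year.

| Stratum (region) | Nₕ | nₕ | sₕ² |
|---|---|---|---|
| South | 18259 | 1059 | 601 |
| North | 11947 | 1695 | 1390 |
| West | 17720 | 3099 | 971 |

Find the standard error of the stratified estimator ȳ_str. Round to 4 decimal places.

Var(ȳ_str) = Σₕ Wₕ²(1 − fₕ)sₕ²/nₕ with Wₕ = Nₕ/N, N = 47926.
South: Wₕ = 0.38098318; term = 0.38098318²·(1 − 0.05799880)·601/1059 = 0.077596401.
North: Wₕ = 0.24928014; term = 0.24928014²·(1 − 0.14187662)·1390/1695 = 0.043729065.
West: Wₕ = 0.36973668; term = 0.36973668²·(1 − 0.17488713)·971/3099 = 0.035342404.
Sum = 0.15666787.
SE = √(0.15666787) = 0.3958.

0.3958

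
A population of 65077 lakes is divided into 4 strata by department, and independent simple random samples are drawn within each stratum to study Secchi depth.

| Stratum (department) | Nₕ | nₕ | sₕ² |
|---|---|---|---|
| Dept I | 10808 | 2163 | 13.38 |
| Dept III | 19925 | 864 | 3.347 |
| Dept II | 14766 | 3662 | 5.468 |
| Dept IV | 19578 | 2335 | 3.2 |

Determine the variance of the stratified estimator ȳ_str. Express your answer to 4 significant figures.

6.509 × 10^-4

Var(ȳ_str) = Σₕ Wₕ²(1 − fₕ)sₕ²/nₕ with Wₕ = Nₕ/N, N = 65077.
Dept I: Wₕ = 0.16608018; term = 0.16608018²·(1 − 0.20012953)·13.38/2163 = 1.3647556 × 10^-4.
Dept III: Wₕ = 0.30617576; term = 0.30617576²·(1 − 0.04336261)·3.347/864 = 3.474009 × 10^-4.
Dept II: Wₕ = 0.22690044; term = 0.22690044²·(1 − 0.24800217)·5.468/3662 = 5.7809263 × 10^-5.
Dept IV: Wₕ = 0.30084362; term = 0.30084362²·(1 − 0.11926652)·3.2/2335 = 1.0924189 × 10^-4.
Sum = 6.5092761 × 10^-4.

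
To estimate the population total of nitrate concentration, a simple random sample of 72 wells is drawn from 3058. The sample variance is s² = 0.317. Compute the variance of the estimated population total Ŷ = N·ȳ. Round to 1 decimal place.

40202.6

Var(Ŷ) = N²·Var(ȳ) = N²·(1 − n/N)·s²/n.
f = 72/3058 = 0.02354480; Var(ȳ) = 0.97645520·0.317/72 = 0.0042991153.
Var(Ŷ) = 3058² · 0.0042991153 = 40202.592.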